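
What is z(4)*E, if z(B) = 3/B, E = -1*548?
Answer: -411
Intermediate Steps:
E = -548
z(4)*E = (3/4)*(-548) = (3*(¼))*(-548) = (¾)*(-548) = -411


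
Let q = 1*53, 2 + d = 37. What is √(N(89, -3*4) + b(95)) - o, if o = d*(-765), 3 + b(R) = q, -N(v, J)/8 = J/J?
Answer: 26775 + √42 ≈ 26781.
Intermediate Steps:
d = 35 (d = -2 + 37 = 35)
N(v, J) = -8 (N(v, J) = -8*J/J = -8*1 = -8)
q = 53
b(R) = 50 (b(R) = -3 + 53 = 50)
o = -26775 (o = 35*(-765) = -26775)
√(N(89, -3*4) + b(95)) - o = √(-8 + 50) - 1*(-26775) = √42 + 26775 = 26775 + √42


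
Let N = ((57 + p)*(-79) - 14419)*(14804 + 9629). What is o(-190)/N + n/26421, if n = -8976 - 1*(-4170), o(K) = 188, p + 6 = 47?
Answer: -867420115942/4768635692391 ≈ -0.18190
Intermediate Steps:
p = 41 (p = -6 + 47 = 41)
n = -4806 (n = -8976 + 4170 = -4806)
N = -541459713 (N = ((57 + 41)*(-79) - 14419)*(14804 + 9629) = (98*(-79) - 14419)*24433 = (-7742 - 14419)*24433 = -22161*24433 = -541459713)
o(-190)/N + n/26421 = 188/(-541459713) - 4806/26421 = 188*(-1/541459713) - 4806*1/26421 = -188/541459713 - 1602/8807 = -867420115942/4768635692391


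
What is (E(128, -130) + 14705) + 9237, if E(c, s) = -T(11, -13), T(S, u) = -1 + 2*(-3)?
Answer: 23949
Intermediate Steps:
T(S, u) = -7 (T(S, u) = -1 - 6 = -7)
E(c, s) = 7 (E(c, s) = -1*(-7) = 7)
(E(128, -130) + 14705) + 9237 = (7 + 14705) + 9237 = 14712 + 9237 = 23949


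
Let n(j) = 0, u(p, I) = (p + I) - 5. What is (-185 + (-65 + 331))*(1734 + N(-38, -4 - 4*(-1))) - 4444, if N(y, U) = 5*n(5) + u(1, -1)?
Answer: 135605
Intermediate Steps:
u(p, I) = -5 + I + p (u(p, I) = (I + p) - 5 = -5 + I + p)
N(y, U) = -5 (N(y, U) = 5*0 + (-5 - 1 + 1) = 0 - 5 = -5)
(-185 + (-65 + 331))*(1734 + N(-38, -4 - 4*(-1))) - 4444 = (-185 + (-65 + 331))*(1734 - 5) - 4444 = (-185 + 266)*1729 - 4444 = 81*1729 - 4444 = 140049 - 4444 = 135605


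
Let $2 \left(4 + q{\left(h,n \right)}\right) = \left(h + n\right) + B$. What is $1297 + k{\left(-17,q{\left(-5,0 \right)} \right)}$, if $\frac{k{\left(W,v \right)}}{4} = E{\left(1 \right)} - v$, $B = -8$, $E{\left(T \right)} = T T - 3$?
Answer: $1331$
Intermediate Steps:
$E{\left(T \right)} = -3 + T^{2}$ ($E{\left(T \right)} = T^{2} - 3 = -3 + T^{2}$)
$q{\left(h,n \right)} = -8 + \frac{h}{2} + \frac{n}{2}$ ($q{\left(h,n \right)} = -4 + \frac{\left(h + n\right) - 8}{2} = -4 + \frac{-8 + h + n}{2} = -4 + \left(-4 + \frac{h}{2} + \frac{n}{2}\right) = -8 + \frac{h}{2} + \frac{n}{2}$)
$k{\left(W,v \right)} = -8 - 4 v$ ($k{\left(W,v \right)} = 4 \left(\left(-3 + 1^{2}\right) - v\right) = 4 \left(\left(-3 + 1\right) - v\right) = 4 \left(-2 - v\right) = -8 - 4 v$)
$1297 + k{\left(-17,q{\left(-5,0 \right)} \right)} = 1297 - \left(8 + 4 \left(-8 + \frac{1}{2} \left(-5\right) + \frac{1}{2} \cdot 0\right)\right) = 1297 - \left(8 + 4 \left(-8 - \frac{5}{2} + 0\right)\right) = 1297 - -34 = 1297 + \left(-8 + 42\right) = 1297 + 34 = 1331$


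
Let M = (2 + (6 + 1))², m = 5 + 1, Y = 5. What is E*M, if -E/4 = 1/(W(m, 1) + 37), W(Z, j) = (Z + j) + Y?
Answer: -324/49 ≈ -6.6122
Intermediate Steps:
m = 6
M = 81 (M = (2 + 7)² = 9² = 81)
W(Z, j) = 5 + Z + j (W(Z, j) = (Z + j) + 5 = 5 + Z + j)
E = -4/49 (E = -4/((5 + 6 + 1) + 37) = -4/(12 + 37) = -4/49 ≈ -0.081633)
E*M = -4/49*81 = -324/49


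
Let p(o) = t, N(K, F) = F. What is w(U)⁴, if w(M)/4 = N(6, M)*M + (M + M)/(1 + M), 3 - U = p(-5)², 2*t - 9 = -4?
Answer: 14077271376961/1679616 ≈ 8.3812e+6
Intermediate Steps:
t = 5/2 (t = 9/2 + (½)*(-4) = 9/2 - 2 = 5/2 ≈ 2.5000)
p(o) = 5/2
U = -13/4 (U = 3 - (5/2)² = 3 - 1*25/4 = 3 - 25/4 = -13/4 ≈ -3.2500)
w(M) = 4*M² + 8*M/(1 + M) (w(M) = 4*(M*M + (M + M)/(1 + M)) = 4*(M² + (2*M)/(1 + M)) = 4*(M² + 2*M/(1 + M)) = 4*M² + 8*M/(1 + M))
w(U)⁴ = (4*(-13/4)*(2 - 13/4 + (-13/4)²)/(1 - 13/4))⁴ = (4*(-13/4)*(2 - 13/4 + 169/16)/(-9/4))⁴ = (4*(-13/4)*(-4/9)*(149/16))⁴ = (1937/36)⁴ = 14077271376961/1679616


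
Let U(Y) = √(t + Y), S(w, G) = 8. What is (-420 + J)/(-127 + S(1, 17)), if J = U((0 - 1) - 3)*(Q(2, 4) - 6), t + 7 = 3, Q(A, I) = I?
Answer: 60/17 + 4*I*√2/119 ≈ 3.5294 + 0.047537*I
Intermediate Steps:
t = -4 (t = -7 + 3 = -4)
U(Y) = √(-4 + Y)
J = -4*I*√2 (J = √(-4 + ((0 - 1) - 3))*(4 - 6) = √(-4 + (-1 - 3))*(-2) = √(-4 - 4)*(-2) = √(-8)*(-2) = (2*I*√2)*(-2) = -4*I*√2 ≈ -5.6569*I)
(-420 + J)/(-127 + S(1, 17)) = (-420 - 4*I*√2)/(-127 + 8) = (-420 - 4*I*√2)/(-119) = (-420 - 4*I*√2)*(-1/119) = 60/17 + 4*I*√2/119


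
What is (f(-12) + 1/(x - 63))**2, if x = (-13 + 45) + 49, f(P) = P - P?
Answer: 1/324 ≈ 0.0030864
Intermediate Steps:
f(P) = 0
x = 81 (x = 32 + 49 = 81)
(f(-12) + 1/(x - 63))**2 = (0 + 1/(81 - 63))**2 = (0 + 1/18)**2 = (1/18)**2 = 1/324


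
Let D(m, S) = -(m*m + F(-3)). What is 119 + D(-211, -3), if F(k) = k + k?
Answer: -44396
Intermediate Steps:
F(k) = 2*k
D(m, S) = 6 - m² (D(m, S) = -(m*m + 2*(-3)) = -(m² - 6) = -(-6 + m²) = 6 - m²)
119 + D(-211, -3) = 119 + (6 - 1*(-211)²) = 119 + (6 - 1*44521) = 119 + (6 - 44521) = 119 - 44515 = -44396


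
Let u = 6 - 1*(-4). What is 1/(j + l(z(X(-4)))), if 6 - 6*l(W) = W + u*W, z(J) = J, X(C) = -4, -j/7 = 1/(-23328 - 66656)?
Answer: 269952/2249621 ≈ 0.12000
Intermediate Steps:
j = 7/89984 (j = -7/(-23328 - 66656) = -7/(-89984) = -7*(-1/89984) = 7/89984 ≈ 7.7792e-5)
u = 10 (u = 6 + 4 = 10)
l(W) = 1 - 11*W/6 (l(W) = 1 - (W + 10*W)/6 = 1 - 11*W/6)
1/(j + l(z(X(-4)))) = 1/(7/89984 + (1 - 11/6*(-4))) = 1/(7/89984 + (1 + 22/3)) = 1/(7/89984 + 25/3) = 1/(2249621/269952) = 269952/2249621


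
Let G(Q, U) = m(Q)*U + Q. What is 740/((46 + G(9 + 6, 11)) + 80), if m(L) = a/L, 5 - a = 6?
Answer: 2775/526 ≈ 5.2757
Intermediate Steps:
a = -1 (a = 5 - 1*6 = 5 - 6 = -1)
m(L) = -1/L
G(Q, U) = Q - U/Q (G(Q, U) = (-1/Q)*U + Q = -U/Q + Q = Q - U/Q)
740/((46 + G(9 + 6, 11)) + 80) = 740/((46 + ((9 + 6) - 1*11/(9 + 6))) + 80) = 740/((46 + (15 - 1*11/15)) + 80) = 740/((46 + (15 - 1*11*1/15)) + 80) = 740/((46 + (15 - 11/15)) + 80) = 740/((46 + 214/15) + 80) = 740/(904/15 + 80) = 740/(2104/15) = 740*(15/2104) = 2775/526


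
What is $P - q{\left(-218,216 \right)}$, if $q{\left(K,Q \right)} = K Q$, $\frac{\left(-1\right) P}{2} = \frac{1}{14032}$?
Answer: $\frac{330369407}{7016} \approx 47088.0$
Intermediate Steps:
$P = - \frac{1}{7016}$ ($P = - \frac{2}{14032} = \left(-2\right) \frac{1}{14032} = - \frac{1}{7016} \approx -0.00014253$)
$P - q{\left(-218,216 \right)} = - \frac{1}{7016} - \left(-218\right) 216 = - \frac{1}{7016} - -47088 = - \frac{1}{7016} + 47088 = \frac{330369407}{7016}$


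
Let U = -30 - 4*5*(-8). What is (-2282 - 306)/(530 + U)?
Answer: -647/165 ≈ -3.9212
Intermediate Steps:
U = 130 (U = -30 - 20*(-8) = -30 + 160 = 130)
(-2282 - 306)/(530 + U) = (-2282 - 306)/(530 + 130) = -2588/660 = -2588*1/660 = -647/165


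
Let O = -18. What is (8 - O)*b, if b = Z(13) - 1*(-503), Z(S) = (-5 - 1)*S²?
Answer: -13286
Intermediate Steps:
Z(S) = -6*S²
b = -511 (b = -6*13² - 1*(-503) = -6*169 + 503 = -1014 + 503 = -511)
(8 - O)*b = (8 - 1*(-18))*(-511) = (8 + 18)*(-511) = 26*(-511) = -13286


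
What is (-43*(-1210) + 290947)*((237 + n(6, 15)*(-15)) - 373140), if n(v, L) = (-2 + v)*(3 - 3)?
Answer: -127897152231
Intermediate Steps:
n(v, L) = 0 (n(v, L) = (-2 + v)*0 = 0)
(-43*(-1210) + 290947)*((237 + n(6, 15)*(-15)) - 373140) = (-43*(-1210) + 290947)*((237 + 0*(-15)) - 373140) = (52030 + 290947)*((237 + 0) - 373140) = 342977*(237 - 373140) = 342977*(-372903) = -127897152231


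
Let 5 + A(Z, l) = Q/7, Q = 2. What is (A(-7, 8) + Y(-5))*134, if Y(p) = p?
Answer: -9112/7 ≈ -1301.7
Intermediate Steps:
A(Z, l) = -33/7 (A(Z, l) = -5 + 2/7 = -33/7)
(A(-7, 8) + Y(-5))*134 = (-33/7 - 5)*134 = -68/7*134 = -9112/7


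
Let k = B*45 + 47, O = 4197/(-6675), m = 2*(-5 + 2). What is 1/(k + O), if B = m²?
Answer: 2225/3707676 ≈ 0.00060011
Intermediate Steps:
m = -6 (m = 2*(-3) = -6)
O = -1399/2225 (O = 4197*(-1/6675) = -1399/2225 ≈ -0.62876)
B = 36 (B = (-6)² = 36)
k = 1667 (k = 36*45 + 47 = 1620 + 47 = 1667)
1/(k + O) = 1/(1667 - 1399/2225) = 1/(3707676/2225) = 2225/3707676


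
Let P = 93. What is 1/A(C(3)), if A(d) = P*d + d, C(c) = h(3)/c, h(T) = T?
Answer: 1/94 ≈ 0.010638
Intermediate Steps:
C(c) = 3/c
A(d) = 94*d (A(d) = 93*d + d = 94*d)
1/A(C(3)) = 1/(94*(3/3)) = 1/(94*(3*(1/3))) = 1/(94*1) = 1/94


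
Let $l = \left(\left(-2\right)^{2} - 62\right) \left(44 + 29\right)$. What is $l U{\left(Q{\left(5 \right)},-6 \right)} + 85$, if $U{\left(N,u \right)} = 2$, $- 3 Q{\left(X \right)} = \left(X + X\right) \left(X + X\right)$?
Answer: $-8383$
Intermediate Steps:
$Q{\left(X \right)} = - \frac{4 X^{2}}{3}$ ($Q{\left(X \right)} = - \frac{\left(X + X\right) \left(X + X\right)}{3} = - \frac{2 X 2 X}{3} = - \frac{4 X^{2}}{3}$)
$l = -4234$ ($l = \left(4 - 62\right) 73 = \left(-58\right) 73 = -4234$)
$l U{\left(Q{\left(5 \right)},-6 \right)} + 85 = \left(-4234\right) 2 + 85 = -8468 + 85 = -8383$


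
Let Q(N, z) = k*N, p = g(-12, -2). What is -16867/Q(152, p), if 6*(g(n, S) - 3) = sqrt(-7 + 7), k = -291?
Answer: 16867/44232 ≈ 0.38133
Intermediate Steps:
g(n, S) = 3 (g(n, S) = 3 + sqrt(-7 + 7)/6 = 3 + sqrt(0)/6 = 3 + (1/6)*0 = 3 + 0 = 3)
p = 3
Q(N, z) = -291*N
-16867/Q(152, p) = -16867/((-291*152)) = -16867/(-44232) = -16867*(-1/44232) = 16867/44232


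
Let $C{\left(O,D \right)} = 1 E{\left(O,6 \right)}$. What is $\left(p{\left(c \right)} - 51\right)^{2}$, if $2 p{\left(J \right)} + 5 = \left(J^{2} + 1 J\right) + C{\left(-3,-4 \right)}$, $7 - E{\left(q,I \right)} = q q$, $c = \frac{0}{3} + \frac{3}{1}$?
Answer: $\frac{9409}{4} \approx 2352.3$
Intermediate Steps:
$c = 3$ ($c = 0 \cdot \frac{1}{3} + 3 \cdot 1 = 0 + 3 = 3$)
$E{\left(q,I \right)} = 7 - q^{2}$ ($E{\left(q,I \right)} = 7 - q q = 7 - q^{2}$)
$C{\left(O,D \right)} = 7 - O^{2}$ ($C{\left(O,D \right)} = 1 \left(7 - O^{2}\right) = 7 - O^{2}$)
$p{\left(J \right)} = - \frac{7}{2} + \frac{J}{2} + \frac{J^{2}}{2}$ ($p{\left(J \right)} = - \frac{5}{2} + \frac{\left(J^{2} + 1 J\right) + \left(7 - \left(-3\right)^{2}\right)}{2} = - \frac{5}{2} + \frac{\left(J^{2} + J\right) + \left(7 - 9\right)}{2} = - \frac{5}{2} + \frac{\left(J + J^{2}\right) + \left(7 - 9\right)}{2} = - \frac{5}{2} + \frac{\left(J + J^{2}\right) - 2}{2} = - \frac{5}{2} + \frac{-2 + J + J^{2}}{2} = - \frac{5}{2} + \left(-1 + \frac{J}{2} + \frac{J^{2}}{2}\right) = - \frac{7}{2} + \frac{J}{2} + \frac{J^{2}}{2}$)
$\left(p{\left(c \right)} - 51\right)^{2} = \left(\left(- \frac{7}{2} + \frac{1}{2} \cdot 3 + \frac{3^{2}}{2}\right) - 51\right)^{2} = \left(\left(- \frac{7}{2} + \frac{3}{2} + \frac{1}{2} \cdot 9\right) - 51\right)^{2} = \left(\left(- \frac{7}{2} + \frac{3}{2} + \frac{9}{2}\right) - 51\right)^{2} = \left(\frac{5}{2} - 51\right)^{2} = \left(- \frac{97}{2}\right)^{2} = \frac{9409}{4}$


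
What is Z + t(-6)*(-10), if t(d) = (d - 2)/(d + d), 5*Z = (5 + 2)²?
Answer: 47/15 ≈ 3.1333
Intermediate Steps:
Z = 49/5 (Z = (5 + 2)²/5 = (⅕)*7² = (⅕)*49 = 49/5 ≈ 9.8000)
t(d) = (-2 + d)/(2*d) (t(d) = (-2 + d)/((2*d)) = (-2 + d)*(1/(2*d)) = (-2 + d)/(2*d))
Z + t(-6)*(-10) = 49/5 + ((½)*(-2 - 6)/(-6))*(-10) = 49/5 + ((½)*(-⅙)*(-8))*(-10) = 49/5 + (⅔)*(-10) = 49/5 - 20/3 = 47/15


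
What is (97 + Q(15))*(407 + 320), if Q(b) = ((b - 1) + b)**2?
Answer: 681926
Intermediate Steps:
Q(b) = (-1 + 2*b)**2 (Q(b) = ((-1 + b) + b)**2 = (-1 + 2*b)**2)
(97 + Q(15))*(407 + 320) = (97 + (-1 + 2*15)**2)*(407 + 320) = (97 + (-1 + 30)**2)*727 = (97 + 29**2)*727 = (97 + 841)*727 = 938*727 = 681926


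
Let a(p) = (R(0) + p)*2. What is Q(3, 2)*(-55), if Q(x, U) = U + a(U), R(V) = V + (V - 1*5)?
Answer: 220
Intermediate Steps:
R(V) = -5 + 2*V (R(V) = V + (V - 5) = V + (-5 + V) = -5 + 2*V)
a(p) = -10 + 2*p (a(p) = ((-5 + 2*0) + p)*2 = ((-5 + 0) + p)*2 = (-5 + p)*2 = -10 + 2*p)
Q(x, U) = -10 + 3*U (Q(x, U) = U + (-10 + 2*U) = -10 + 3*U)
Q(3, 2)*(-55) = (-10 + 3*2)*(-55) = (-10 + 6)*(-55) = -4*(-55) = 220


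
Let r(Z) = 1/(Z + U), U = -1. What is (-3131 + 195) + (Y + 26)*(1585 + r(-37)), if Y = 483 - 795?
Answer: -8668531/19 ≈ -4.5624e+5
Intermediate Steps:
r(Z) = 1/(-1 + Z) (r(Z) = 1/(Z - 1) = 1/(-1 + Z))
Y = -312
(-3131 + 195) + (Y + 26)*(1585 + r(-37)) = (-3131 + 195) + (-312 + 26)*(1585 + 1/(-1 - 37)) = -2936 - 286*(1585 + 1/(-38)) = -2936 - 286*(1585 - 1/38) = -2936 - 286*60229/38 = -2936 - 8612747/19 = -8668531/19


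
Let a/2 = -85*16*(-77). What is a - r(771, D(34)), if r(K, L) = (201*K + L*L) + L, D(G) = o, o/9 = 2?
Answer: 54127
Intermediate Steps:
o = 18 (o = 9*2 = 18)
D(G) = 18
r(K, L) = L + L² + 201*K (r(K, L) = (201*K + L²) + L = (L² + 201*K) + L = L + L² + 201*K)
a = 209440 (a = 2*(-85*16*(-77)) = 2*(-1360*(-77)) = 2*104720 = 209440)
a - r(771, D(34)) = 209440 - (18 + 18² + 201*771) = 209440 - (18 + 324 + 154971) = 209440 - 1*155313 = 209440 - 155313 = 54127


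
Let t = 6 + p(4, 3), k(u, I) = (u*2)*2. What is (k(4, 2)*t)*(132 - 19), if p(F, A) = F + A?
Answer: 23504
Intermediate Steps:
p(F, A) = A + F
k(u, I) = 4*u (k(u, I) = (2*u)*2 = 4*u)
t = 13 (t = 6 + (3 + 4) = 6 + 7 = 13)
(k(4, 2)*t)*(132 - 19) = ((4*4)*13)*(132 - 19) = (16*13)*113 = 208*113 = 23504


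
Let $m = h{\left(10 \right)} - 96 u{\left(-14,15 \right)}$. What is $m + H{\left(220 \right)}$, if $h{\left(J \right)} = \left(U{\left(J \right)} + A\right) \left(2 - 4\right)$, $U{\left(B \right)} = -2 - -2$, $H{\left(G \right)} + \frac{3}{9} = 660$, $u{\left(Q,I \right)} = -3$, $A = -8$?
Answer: $\frac{2891}{3} \approx 963.67$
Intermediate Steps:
$H{\left(G \right)} = \frac{1979}{3}$ ($H{\left(G \right)} = - \frac{1}{3} + 660 = \frac{1979}{3}$)
$U{\left(B \right)} = 0$ ($U{\left(B \right)} = -2 + 2 = 0$)
$h{\left(J \right)} = 16$ ($h{\left(J \right)} = \left(0 - 8\right) \left(2 - 4\right) = \left(-8\right) \left(-2\right) = 16$)
$m = 304$ ($m = 16 - -288 = 16 + 288 = 304$)
$m + H{\left(220 \right)} = 304 + \frac{1979}{3} = \frac{2891}{3}$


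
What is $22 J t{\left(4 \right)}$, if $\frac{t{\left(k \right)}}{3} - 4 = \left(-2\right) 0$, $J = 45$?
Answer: $11880$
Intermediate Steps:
$t{\left(k \right)} = 12$ ($t{\left(k \right)} = 12 + 3 \left(\left(-2\right) 0\right) = 12 + 3 \cdot 0 = 12 + 0 = 12$)
$22 J t{\left(4 \right)} = 22 \cdot 45 \cdot 12 = 990 \cdot 12 = 11880$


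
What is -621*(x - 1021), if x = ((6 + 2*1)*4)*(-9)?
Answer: 812889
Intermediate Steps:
x = -288 (x = ((6 + 2)*4)*(-9) = (8*4)*(-9) = 32*(-9) = -288)
-621*(x - 1021) = -621*(-288 - 1021) = -621*(-1309) = 812889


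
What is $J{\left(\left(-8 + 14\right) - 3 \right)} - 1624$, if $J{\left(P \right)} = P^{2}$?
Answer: $-1615$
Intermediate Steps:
$J{\left(\left(-8 + 14\right) - 3 \right)} - 1624 = \left(\left(-8 + 14\right) - 3\right)^{2} - 1624 = \left(6 - 3\right)^{2} - 1624 = 3^{2} - 1624 = 9 - 1624 = -1615$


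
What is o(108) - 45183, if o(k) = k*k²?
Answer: 1214529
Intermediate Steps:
o(k) = k³
o(108) - 45183 = 108³ - 45183 = 1259712 - 45183 = 1214529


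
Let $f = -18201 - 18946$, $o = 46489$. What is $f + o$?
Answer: $9342$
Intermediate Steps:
$f = -37147$ ($f = -18201 - 18946 = -37147$)
$f + o = -37147 + 46489 = 9342$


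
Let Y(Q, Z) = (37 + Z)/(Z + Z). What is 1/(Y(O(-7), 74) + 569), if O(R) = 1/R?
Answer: 4/2279 ≈ 0.0017552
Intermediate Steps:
Y(Q, Z) = (37 + Z)/(2*Z) (Y(Q, Z) = (37 + Z)/((2*Z)) = (37 + Z)*(1/(2*Z)) = (37 + Z)/(2*Z))
1/(Y(O(-7), 74) + 569) = 1/((1/2)*(37 + 74)/74 + 569) = 1/((1/2)*(1/74)*111 + 569) = 1/(3/4 + 569) = 1/(2279/4) = 4/2279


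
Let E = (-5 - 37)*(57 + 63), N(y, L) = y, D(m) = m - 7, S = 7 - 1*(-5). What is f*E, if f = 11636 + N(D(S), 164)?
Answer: -58670640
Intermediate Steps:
S = 12 (S = 7 + 5 = 12)
D(m) = -7 + m
E = -5040 (E = -42*120 = -5040)
f = 11641 (f = 11636 + (-7 + 12) = 11636 + 5 = 11641)
f*E = 11641*(-5040) = -58670640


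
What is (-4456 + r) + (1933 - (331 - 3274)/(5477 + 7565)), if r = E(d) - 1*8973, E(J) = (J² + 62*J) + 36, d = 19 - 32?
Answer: -157766131/13042 ≈ -12097.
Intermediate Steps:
d = -13
E(J) = 36 + J² + 62*J
r = -9574 (r = (36 + (-13)² + 62*(-13)) - 1*8973 = (36 + 169 - 806) - 8973 = -601 - 8973 = -9574)
(-4456 + r) + (1933 - (331 - 3274)/(5477 + 7565)) = (-4456 - 9574) + (1933 - (331 - 3274)/(5477 + 7565)) = -14030 + (1933 - (-2943)/13042) = -14030 + (1933 - 1*(-2943/13042)) = -14030 + (1933 + 2943/13042) = -14030 + 25213129/13042 = -157766131/13042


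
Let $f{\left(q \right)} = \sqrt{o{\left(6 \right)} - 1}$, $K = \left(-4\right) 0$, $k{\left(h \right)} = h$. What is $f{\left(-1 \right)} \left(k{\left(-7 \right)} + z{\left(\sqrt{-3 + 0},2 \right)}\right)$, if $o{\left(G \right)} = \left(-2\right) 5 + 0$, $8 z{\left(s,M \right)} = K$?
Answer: $- 7 i \sqrt{11} \approx - 23.216 i$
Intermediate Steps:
$K = 0$
$z{\left(s,M \right)} = 0$ ($z{\left(s,M \right)} = \frac{1}{8} \cdot 0 = 0$)
$o{\left(G \right)} = -10$ ($o{\left(G \right)} = -10 + 0 = -10$)
$f{\left(q \right)} = i \sqrt{11}$ ($f{\left(q \right)} = \sqrt{-10 - 1} = \sqrt{-11} = i \sqrt{11}$)
$f{\left(-1 \right)} \left(k{\left(-7 \right)} + z{\left(\sqrt{-3 + 0},2 \right)}\right) = i \sqrt{11} \left(-7 + 0\right) = i \sqrt{11} \left(-7\right) = - 7 i \sqrt{11}$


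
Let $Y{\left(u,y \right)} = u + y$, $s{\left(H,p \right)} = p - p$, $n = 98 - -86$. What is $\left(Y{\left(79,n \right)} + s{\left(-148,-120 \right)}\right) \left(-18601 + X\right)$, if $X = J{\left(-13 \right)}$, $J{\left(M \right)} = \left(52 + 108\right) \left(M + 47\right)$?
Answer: $-3461343$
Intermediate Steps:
$n = 184$ ($n = 98 + 86 = 184$)
$J{\left(M \right)} = 7520 + 160 M$ ($J{\left(M \right)} = 160 \left(47 + M\right) = 7520 + 160 M$)
$X = 5440$ ($X = 7520 + 160 \left(-13\right) = 7520 - 2080 = 5440$)
$s{\left(H,p \right)} = 0$
$\left(Y{\left(79,n \right)} + s{\left(-148,-120 \right)}\right) \left(-18601 + X\right) = \left(\left(79 + 184\right) + 0\right) \left(-18601 + 5440\right) = \left(263 + 0\right) \left(-13161\right) = 263 \left(-13161\right) = -3461343$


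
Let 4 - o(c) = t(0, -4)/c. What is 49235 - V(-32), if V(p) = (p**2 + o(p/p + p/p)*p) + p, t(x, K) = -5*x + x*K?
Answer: 48371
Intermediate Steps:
t(x, K) = -5*x + K*x
o(c) = 4 (o(c) = 4 - 0*(-5 - 4)/c = 4 - 0*(-9)/c = 4 - 0/c = 4 - 1*0 = 4 + 0 = 4)
V(p) = p**2 + 5*p (V(p) = (p**2 + 4*p) + p = p**2 + 5*p)
49235 - V(-32) = 49235 - (-32)*(5 - 32) = 49235 - (-32)*(-27) = 49235 - 1*864 = 49235 - 864 = 48371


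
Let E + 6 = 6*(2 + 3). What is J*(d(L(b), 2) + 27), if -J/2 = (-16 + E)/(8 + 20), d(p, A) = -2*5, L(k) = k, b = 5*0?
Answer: -68/7 ≈ -9.7143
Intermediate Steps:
b = 0
E = 24 (E = -6 + 6*(2 + 3) = -6 + 6*5 = -6 + 30 = 24)
d(p, A) = -10
J = -4/7 (J = -2*(-16 + 24)/(8 + 20) = -16/28 = -2*2/7 = -4/7 ≈ -0.57143)
J*(d(L(b), 2) + 27) = -4*(-10 + 27)/7 = -4/7*17 = -68/7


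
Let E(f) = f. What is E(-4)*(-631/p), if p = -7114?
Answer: -1262/3557 ≈ -0.35479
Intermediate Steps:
E(-4)*(-631/p) = -(-2524)/(-7114) = -(-2524)*(-1)/7114 = -4*631/7114 = -1262/3557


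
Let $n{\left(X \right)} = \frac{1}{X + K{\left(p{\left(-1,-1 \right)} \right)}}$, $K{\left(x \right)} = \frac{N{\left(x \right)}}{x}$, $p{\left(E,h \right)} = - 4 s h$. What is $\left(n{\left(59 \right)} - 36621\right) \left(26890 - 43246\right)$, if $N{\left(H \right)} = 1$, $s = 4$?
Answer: $\frac{188676431708}{315} \approx 5.9897 \cdot 10^{8}$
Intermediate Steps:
$p{\left(E,h \right)} = - 16 h$ ($p{\left(E,h \right)} = \left(-4\right) 4 h = - 16 h$)
$K{\left(x \right)} = \frac{1}{x}$ ($K{\left(x \right)} = 1 \frac{1}{x} = \frac{1}{x}$)
$n{\left(X \right)} = \frac{1}{\frac{1}{16} + X}$ ($n{\left(X \right)} = \frac{1}{X + \frac{1}{\left(-16\right) \left(-1\right)}} = \frac{1}{X + \frac{1}{16}} = \frac{1}{\frac{1}{16} + X}$)
$\left(n{\left(59 \right)} - 36621\right) \left(26890 - 43246\right) = \left(\frac{16}{1 + 16 \cdot 59} - 36621\right) \left(26890 - 43246\right) = \left(\frac{16}{1 + 944} - 36621\right) \left(-16356\right) = \left(\frac{16}{945} - 36621\right) \left(-16356\right) = \left(- \frac{34606829}{945}\right) \left(-16356\right) = \frac{188676431708}{315}$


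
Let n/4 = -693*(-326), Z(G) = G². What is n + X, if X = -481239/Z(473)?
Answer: 18379741059/20339 ≈ 9.0367e+5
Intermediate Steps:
n = 903672 (n = 4*(-693*(-326)) = 4*225918 = 903672)
X = -43749/20339 (X = -481239/(473²) = -481239/223729 = -481239*1/223729 = -43749/20339 ≈ -2.1510)
n + X = 903672 - 43749/20339 = 18379741059/20339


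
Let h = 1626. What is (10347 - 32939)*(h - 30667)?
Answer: 656094272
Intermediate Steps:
(10347 - 32939)*(h - 30667) = (10347 - 32939)*(1626 - 30667) = -22592*(-29041) = 656094272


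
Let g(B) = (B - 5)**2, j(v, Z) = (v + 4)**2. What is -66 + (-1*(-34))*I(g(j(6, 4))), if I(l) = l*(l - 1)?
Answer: 2769014334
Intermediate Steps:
j(v, Z) = (4 + v)**2
g(B) = (-5 + B)**2
I(l) = l*(-1 + l)
-66 + (-1*(-34))*I(g(j(6, 4))) = -66 + (-1*(-34))*((-5 + (4 + 6)**2)**2*(-1 + (-5 + (4 + 6)**2)**2)) = -66 + 34*((-5 + 10**2)**2*(-1 + (-5 + 10**2)**2)) = -66 + 34*((-5 + 100)**2*(-1 + (-5 + 100)**2)) = -66 + 34*(95**2*(-1 + 95**2)) = -66 + 34*(9025*(-1 + 9025)) = -66 + 34*(9025*9024) = -66 + 34*81441600 = -66 + 2769014400 = 2769014334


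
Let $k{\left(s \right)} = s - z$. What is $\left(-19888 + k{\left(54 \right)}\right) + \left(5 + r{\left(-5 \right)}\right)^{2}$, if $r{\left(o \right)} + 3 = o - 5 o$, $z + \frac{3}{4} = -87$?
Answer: $- \frac{77049}{4} \approx -19262.0$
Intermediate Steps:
$z = - \frac{351}{4}$ ($z = - \frac{3}{4} - 87 = - \frac{351}{4} \approx -87.75$)
$r{\left(o \right)} = -3 - 4 o$ ($r{\left(o \right)} = -3 + \left(o - 5 o\right) = -3 - 4 o$)
$k{\left(s \right)} = \frac{351}{4} + s$ ($k{\left(s \right)} = s - - \frac{351}{4} = s + \frac{351}{4} = \frac{351}{4} + s$)
$\left(-19888 + k{\left(54 \right)}\right) + \left(5 + r{\left(-5 \right)}\right)^{2} = \left(-19888 + \left(\frac{351}{4} + 54\right)\right) + \left(5 - -17\right)^{2} = \left(-19888 + \frac{567}{4}\right) + \left(5 + \left(-3 + 20\right)\right)^{2} = - \frac{78985}{4} + \left(5 + 17\right)^{2} = - \frac{78985}{4} + 22^{2} = - \frac{78985}{4} + 484 = - \frac{77049}{4}$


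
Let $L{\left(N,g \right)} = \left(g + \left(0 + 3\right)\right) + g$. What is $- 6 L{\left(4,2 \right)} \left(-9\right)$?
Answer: $378$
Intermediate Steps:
$L{\left(N,g \right)} = 3 + 2 g$ ($L{\left(N,g \right)} = \left(g + 3\right) + g = \left(3 + g\right) + g = 3 + 2 g$)
$- 6 L{\left(4,2 \right)} \left(-9\right) = - 6 \left(3 + 2 \cdot 2\right) \left(-9\right) = - 6 \left(3 + 4\right) \left(-9\right) = \left(-6\right) 7 \left(-9\right) = \left(-42\right) \left(-9\right) = 378$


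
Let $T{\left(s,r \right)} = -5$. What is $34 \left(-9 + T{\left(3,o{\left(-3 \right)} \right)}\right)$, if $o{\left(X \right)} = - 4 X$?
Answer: $-476$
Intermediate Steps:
$34 \left(-9 + T{\left(3,o{\left(-3 \right)} \right)}\right) = 34 \left(-9 - 5\right) = 34 \left(-14\right) = -476$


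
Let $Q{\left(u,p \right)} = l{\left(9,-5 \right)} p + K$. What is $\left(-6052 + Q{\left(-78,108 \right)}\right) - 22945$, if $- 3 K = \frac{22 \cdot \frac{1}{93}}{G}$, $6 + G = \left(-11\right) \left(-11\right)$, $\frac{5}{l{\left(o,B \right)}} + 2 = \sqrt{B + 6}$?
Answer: $- \frac{947694667}{32085} \approx -29537.0$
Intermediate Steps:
$l{\left(o,B \right)} = \frac{5}{-2 + \sqrt{6 + B}}$ ($l{\left(o,B \right)} = \frac{5}{-2 + \sqrt{B + 6}} = \frac{5}{-2 + \sqrt{6 + B}}$)
$G = 115$ ($G = -6 - -121 = -6 + 121 = 115$)
$K = - \frac{22}{32085}$ ($K = - \frac{\frac{22}{93} \cdot \frac{1}{115}}{3} = \left(- \frac{1}{3}\right) \frac{22}{10695} = - \frac{22}{32085} \approx -0.00068568$)
$Q{\left(u,p \right)} = - \frac{22}{32085} - 5 p$ ($Q{\left(u,p \right)} = \frac{5}{-2 + \sqrt{6 - 5}} p - \frac{22}{32085} = \frac{5}{-2 + \sqrt{1}} p - \frac{22}{32085} = \frac{5}{-2 + 1} p - \frac{22}{32085} = \frac{5}{-1} p - \frac{22}{32085} = 5 \left(-1\right) p - \frac{22}{32085} = - 5 p - \frac{22}{32085} = - \frac{22}{32085} - 5 p$)
$\left(-6052 + Q{\left(-78,108 \right)}\right) - 22945 = \left(-6052 - \frac{17325922}{32085}\right) - 22945 = - \frac{211504342}{32085} - 22945 = - \frac{947694667}{32085}$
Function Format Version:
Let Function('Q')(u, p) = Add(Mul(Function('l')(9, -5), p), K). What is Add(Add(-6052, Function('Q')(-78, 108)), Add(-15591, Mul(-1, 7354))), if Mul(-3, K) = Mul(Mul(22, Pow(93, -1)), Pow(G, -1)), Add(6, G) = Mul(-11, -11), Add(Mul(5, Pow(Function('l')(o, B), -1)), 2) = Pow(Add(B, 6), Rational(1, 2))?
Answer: Rational(-947694667, 32085) ≈ -29537.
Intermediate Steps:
Function('l')(o, B) = Mul(5, Pow(Add(-2, Pow(Add(6, B), Rational(1, 2))), -1)) (Function('l')(o, B) = Mul(5, Pow(Add(-2, Pow(Add(B, 6), Rational(1, 2))), -1)) = Mul(5, Pow(Add(-2, Pow(Add(6, B), Rational(1, 2))), -1)))
G = 115 (G = Add(-6, Mul(-11, -11)) = Add(-6, 121) = 115)
K = Rational(-22, 32085) (K = Mul(Rational(-1, 3), Mul(Mul(22, Pow(93, -1)), Pow(115, -1))) = Mul(Rational(-1, 3), Mul(Mul(22, Rational(1, 93)), Rational(1, 115))) = Mul(Rational(-1, 3), Mul(Rational(22, 93), Rational(1, 115))) = Mul(Rational(-1, 3), Rational(22, 10695)) = Rational(-22, 32085) ≈ -0.00068568)
Function('Q')(u, p) = Add(Rational(-22, 32085), Mul(-5, p)) (Function('Q')(u, p) = Add(Mul(Mul(5, Pow(Add(-2, Pow(Add(6, -5), Rational(1, 2))), -1)), p), Rational(-22, 32085)) = Add(Mul(Mul(5, Pow(Add(-2, Pow(1, Rational(1, 2))), -1)), p), Rational(-22, 32085)) = Add(Mul(Mul(5, Pow(Add(-2, 1), -1)), p), Rational(-22, 32085)) = Add(Mul(Mul(5, Pow(-1, -1)), p), Rational(-22, 32085)) = Add(Mul(Mul(5, -1), p), Rational(-22, 32085)) = Add(Mul(-5, p), Rational(-22, 32085)) = Add(Rational(-22, 32085), Mul(-5, p)))
Add(Add(-6052, Function('Q')(-78, 108)), Add(-15591, Mul(-1, 7354))) = Add(Add(-6052, Add(Rational(-22, 32085), Mul(-5, 108))), Add(-15591, Mul(-1, 7354))) = Add(Add(-6052, Add(Rational(-22, 32085), -540)), Add(-15591, -7354)) = Add(Add(-6052, Rational(-17325922, 32085)), -22945) = Add(Rational(-211504342, 32085), -22945) = Rational(-947694667, 32085)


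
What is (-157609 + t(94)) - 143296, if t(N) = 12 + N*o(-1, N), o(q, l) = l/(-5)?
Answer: -1513301/5 ≈ -3.0266e+5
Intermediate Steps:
o(q, l) = -l/5 (o(q, l) = l*(-⅕) = -l/5)
t(N) = 12 - N²/5 (t(N) = 12 + N*(-N/5) = 12 - N²/5)
(-157609 + t(94)) - 143296 = (-157609 + (12 - ⅕*94²)) - 143296 = (-157609 + (12 - ⅕*8836)) - 143296 = (-157609 + (12 - 8836/5)) - 143296 = (-157609 - 8776/5) - 143296 = -796821/5 - 143296 = -1513301/5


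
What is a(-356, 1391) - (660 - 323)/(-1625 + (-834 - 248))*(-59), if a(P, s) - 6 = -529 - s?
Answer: -5201081/2707 ≈ -1921.3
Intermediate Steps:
a(P, s) = -523 - s (a(P, s) = 6 + (-529 - s) = -523 - s)
a(-356, 1391) - (660 - 323)/(-1625 + (-834 - 248))*(-59) = (-523 - 1*1391) - (660 - 323)/(-1625 + (-834 - 248))*(-59) = (-523 - 1391) - 337/(-1625 - 1082)*(-59) = -1914 - 337/(-2707)*(-59) = -1914 - 337*(-1/2707)*(-59) = -1914 - (-337)*(-59)/2707 = -1914 - 1*19883/2707 = -1914 - 19883/2707 = -5201081/2707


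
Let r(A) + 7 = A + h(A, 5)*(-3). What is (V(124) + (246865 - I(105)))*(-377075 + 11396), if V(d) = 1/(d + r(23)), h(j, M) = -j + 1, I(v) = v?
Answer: -18588400073919/206 ≈ -9.0235e+10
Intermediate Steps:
h(j, M) = 1 - j
r(A) = -10 + 4*A (r(A) = -7 + (A + (1 - A)*(-3)) = -7 + (A + (-3 + 3*A)) = -7 + (-3 + 4*A) = -10 + 4*A)
V(d) = 1/(82 + d) (V(d) = 1/(d + (-10 + 4*23)) = 1/(d + (-10 + 92)) = 1/(d + 82) = 1/(82 + d))
(V(124) + (246865 - I(105)))*(-377075 + 11396) = (1/(82 + 124) + (246865 - 1*105))*(-377075 + 11396) = (1/206 + (246865 - 105))*(-365679) = (1/206 + 246760)*(-365679) = (50832561/206)*(-365679) = -18588400073919/206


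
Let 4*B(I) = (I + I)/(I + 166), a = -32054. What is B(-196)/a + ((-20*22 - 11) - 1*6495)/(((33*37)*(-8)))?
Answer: 8432393/11859980 ≈ 0.71100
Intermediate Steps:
B(I) = I/(2*(166 + I)) (B(I) = ((I + I)/(I + 166))/4 = ((2*I)/(166 + I))/4 = (2*I/(166 + I))/4 = I/(2*(166 + I)))
B(-196)/a + ((-20*22 - 11) - 1*6495)/(((33*37)*(-8))) = ((1/2)*(-196)/(166 - 196))/(-32054) + ((-20*22 - 11) - 1*6495)/(((33*37)*(-8))) = ((1/2)*(-196)/(-30))*(-1/32054) + ((-440 - 11) - 6495)/((1221*(-8))) = ((1/2)*(-196)*(-1/30))*(-1/32054) + (-451 - 6495)/(-9768) = (49/15)*(-1/32054) - 6946*(-1/9768) = -49/480810 + 3473/4884 = 8432393/11859980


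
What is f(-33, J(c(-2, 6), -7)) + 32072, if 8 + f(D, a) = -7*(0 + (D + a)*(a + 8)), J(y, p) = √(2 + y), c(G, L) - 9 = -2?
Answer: 34374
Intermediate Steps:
c(G, L) = 7 (c(G, L) = 9 - 2 = 7)
f(D, a) = -8 - 7*(8 + a)*(D + a) (f(D, a) = -8 - 7*(0 + (D + a)*(a + 8)) = -8 - 7*(0 + (D + a)*(8 + a)) = -8 - 7*(0 + (8 + a)*(D + a)) = -8 - 7*(8 + a)*(D + a))
f(-33, J(c(-2, 6), -7)) + 32072 = (-8 - 56*(-33) - 56*√(2 + 7) - 7*(√(2 + 7))² - 7*(-33)*√(2 + 7)) + 32072 = (-8 + 1848 - 56*√9 - 7*(√9)² - 7*(-33)*√9) + 32072 = (-8 + 1848 - 56*3 - 7*3² - 7*(-33)*3) + 32072 = (-8 + 1848 - 168 - 7*9 + 693) + 32072 = (-8 + 1848 - 168 - 63 + 693) + 32072 = 2302 + 32072 = 34374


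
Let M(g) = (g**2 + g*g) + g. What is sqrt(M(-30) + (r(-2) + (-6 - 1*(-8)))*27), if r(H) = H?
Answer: sqrt(1770) ≈ 42.071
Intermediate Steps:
M(g) = g + 2*g**2 (M(g) = (g**2 + g**2) + g = 2*g**2 + g = g + 2*g**2)
sqrt(M(-30) + (r(-2) + (-6 - 1*(-8)))*27) = sqrt(-30*(1 + 2*(-30)) + (-2 + (-6 - 1*(-8)))*27) = sqrt(-30*(1 - 60) + (-2 + (-6 + 8))*27) = sqrt(-30*(-59) + (-2 + 2)*27) = sqrt(1770 + 0*27) = sqrt(1770 + 0) = sqrt(1770)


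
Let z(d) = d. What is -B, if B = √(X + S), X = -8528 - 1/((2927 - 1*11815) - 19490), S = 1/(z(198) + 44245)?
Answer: -I*√5649699275163511914/25738846 ≈ -92.347*I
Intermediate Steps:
S = 1/44443 (S = 1/(198 + 44245) = 1/44443 ≈ 2.2501e-5)
X = -242007583/28378 (X = -8528 - 1/((2927 - 11815) - 19490) = -8528 - 1/(-8888 - 19490) = -8528 - 1/(-28378) = -8528 - 1*(-1/28378) = -8528 + 1/28378 = -242007583/28378 ≈ -8528.0)
B = I*√5649699275163511914/25738846 (B = √(-242007583/28378 + 1/44443) = √(-1536506140413/180171922) = I*√5649699275163511914/25738846 ≈ 92.347*I)
-B = -I*√5649699275163511914/25738846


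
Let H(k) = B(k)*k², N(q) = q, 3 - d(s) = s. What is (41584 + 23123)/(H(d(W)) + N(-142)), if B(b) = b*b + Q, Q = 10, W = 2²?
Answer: -64707/131 ≈ -493.95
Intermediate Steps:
W = 4
d(s) = 3 - s
B(b) = 10 + b² (B(b) = b*b + 10 = b² + 10 = 10 + b²)
H(k) = k²*(10 + k²) (H(k) = (10 + k²)*k² = k²*(10 + k²))
(41584 + 23123)/(H(d(W)) + N(-142)) = (41584 + 23123)/((3 - 1*4)²*(10 + (3 - 1*4)²) - 142) = 64707/((3 - 4)²*(10 + (3 - 4)²) - 142) = 64707/((-1)²*(10 + (-1)²) - 142) = 64707/(1*(10 + 1) - 142) = 64707/(1*11 - 142) = 64707/(11 - 142) = 64707/(-131) = 64707*(-1/131) = -64707/131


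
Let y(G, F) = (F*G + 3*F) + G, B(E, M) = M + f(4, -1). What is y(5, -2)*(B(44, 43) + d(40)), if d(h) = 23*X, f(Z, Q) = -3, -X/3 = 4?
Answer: 2596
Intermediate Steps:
X = -12 (X = -3*4 = -12)
d(h) = -276 (d(h) = 23*(-12) = -276)
B(E, M) = -3 + M (B(E, M) = M - 3 = -3 + M)
y(G, F) = G + 3*F + F*G (y(G, F) = (3*F + F*G) + G = G + 3*F + F*G)
y(5, -2)*(B(44, 43) + d(40)) = (5 + 3*(-2) - 2*5)*((-3 + 43) - 276) = (5 - 6 - 10)*(40 - 276) = -11*(-236) = 2596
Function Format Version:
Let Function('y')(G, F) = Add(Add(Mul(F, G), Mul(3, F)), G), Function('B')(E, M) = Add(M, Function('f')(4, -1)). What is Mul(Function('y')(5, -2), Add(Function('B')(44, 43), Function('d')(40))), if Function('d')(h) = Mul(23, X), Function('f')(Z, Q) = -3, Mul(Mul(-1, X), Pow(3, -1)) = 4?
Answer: 2596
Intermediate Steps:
X = -12 (X = Mul(-3, 4) = -12)
Function('d')(h) = -276 (Function('d')(h) = Mul(23, -12) = -276)
Function('B')(E, M) = Add(-3, M) (Function('B')(E, M) = Add(M, -3) = Add(-3, M))
Function('y')(G, F) = Add(G, Mul(3, F), Mul(F, G)) (Function('y')(G, F) = Add(Add(Mul(3, F), Mul(F, G)), G) = Add(G, Mul(3, F), Mul(F, G)))
Mul(Function('y')(5, -2), Add(Function('B')(44, 43), Function('d')(40))) = Mul(Add(5, Mul(3, -2), Mul(-2, 5)), Add(Add(-3, 43), -276)) = Mul(Add(5, -6, -10), Add(40, -276)) = Mul(-11, -236) = 2596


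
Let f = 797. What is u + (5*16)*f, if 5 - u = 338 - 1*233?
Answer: 63660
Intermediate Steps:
u = -100 (u = 5 - (338 - 1*233) = 5 - (338 - 233) = 5 - 1*105 = 5 - 105 = -100)
u + (5*16)*f = -100 + (5*16)*797 = -100 + 80*797 = -100 + 63760 = 63660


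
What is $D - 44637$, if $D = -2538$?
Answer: $-47175$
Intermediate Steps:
$D - 44637 = -2538 - 44637 = -47175$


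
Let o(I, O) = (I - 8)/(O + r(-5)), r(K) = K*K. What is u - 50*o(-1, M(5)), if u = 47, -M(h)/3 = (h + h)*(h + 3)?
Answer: 1931/43 ≈ 44.907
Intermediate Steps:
r(K) = K**2
M(h) = -6*h*(3 + h) (M(h) = -3*(h + h)*(h + 3) = -3*2*h*(3 + h) = -6*h*(3 + h))
o(I, O) = (-8 + I)/(25 + O) (o(I, O) = (I - 8)/(O + (-5)**2) = (-8 + I)/(O + 25) = (-8 + I)/(25 + O))
u - 50*o(-1, M(5)) = 47 - 50*(-8 - 1)/(25 - 6*5*(3 + 5)) = 47 - 50*(-9)/(25 - 6*5*8) = 47 - 50*(-9)/(25 - 240) = 47 - 50*(-9)/(-215) = 47 - (-10)*(-9)/43 = 47 - 50*9/215 = 47 - 90/43 = 1931/43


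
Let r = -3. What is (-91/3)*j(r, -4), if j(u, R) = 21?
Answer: -637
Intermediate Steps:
(-91/3)*j(r, -4) = -91/3*21 = -637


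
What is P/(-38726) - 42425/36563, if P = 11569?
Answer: -2065947897/1415938738 ≈ -1.4591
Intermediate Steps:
P/(-38726) - 42425/36563 = 11569/(-38726) - 42425/36563 = 11569*(-1/38726) - 42425*1/36563 = -11569/38726 - 42425/36563 = -2065947897/1415938738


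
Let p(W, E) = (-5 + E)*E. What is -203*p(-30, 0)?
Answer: 0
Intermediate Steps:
p(W, E) = E*(-5 + E)
-203*p(-30, 0) = -0*(-5 + 0) = -0*(-5) = -203*0 = 0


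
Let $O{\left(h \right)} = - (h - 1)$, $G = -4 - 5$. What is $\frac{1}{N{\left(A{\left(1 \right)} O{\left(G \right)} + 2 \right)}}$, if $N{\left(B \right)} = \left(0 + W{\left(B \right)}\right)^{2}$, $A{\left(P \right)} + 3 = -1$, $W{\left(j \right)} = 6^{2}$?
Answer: $\frac{1}{1296} \approx 0.0007716$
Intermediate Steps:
$G = -9$ ($G = -4 - 5 = -9$)
$W{\left(j \right)} = 36$
$A{\left(P \right)} = -4$ ($A{\left(P \right)} = -3 - 1 = -4$)
$O{\left(h \right)} = 1 - h$ ($O{\left(h \right)} = - (-1 + h) = 1 - h$)
$N{\left(B \right)} = 1296$ ($N{\left(B \right)} = \left(0 + 36\right)^{2} = 36^{2} = 1296$)
$\frac{1}{N{\left(A{\left(1 \right)} O{\left(G \right)} + 2 \right)}} = \frac{1}{1296}$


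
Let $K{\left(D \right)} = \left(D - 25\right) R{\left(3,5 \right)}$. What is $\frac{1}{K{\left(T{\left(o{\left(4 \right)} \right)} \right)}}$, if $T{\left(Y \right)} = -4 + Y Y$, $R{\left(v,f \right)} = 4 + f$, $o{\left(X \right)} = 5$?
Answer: $- \frac{1}{36} \approx -0.027778$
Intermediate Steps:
$T{\left(Y \right)} = -4 + Y^{2}$
$K{\left(D \right)} = -225 + 9 D$ ($K{\left(D \right)} = \left(D - 25\right) \left(4 + 5\right) = \left(-25 + D\right) 9 = -225 + 9 D$)
$\frac{1}{K{\left(T{\left(o{\left(4 \right)} \right)} \right)}} = \frac{1}{-225 + 9 \left(-4 + 5^{2}\right)} = \frac{1}{-225 + 9 \left(-4 + 25\right)} = \frac{1}{-225 + 9 \cdot 21} = \frac{1}{-225 + 189} = \frac{1}{-36} = - \frac{1}{36}$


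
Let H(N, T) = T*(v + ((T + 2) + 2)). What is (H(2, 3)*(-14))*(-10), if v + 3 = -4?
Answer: 0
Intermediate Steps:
v = -7 (v = -3 - 4 = -7)
H(N, T) = T*(-3 + T) (H(N, T) = T*(-7 + ((T + 2) + 2)) = T*(-7 + ((2 + T) + 2)) = T*(-7 + (4 + T)) = T*(-3 + T))
(H(2, 3)*(-14))*(-10) = ((3*(-3 + 3))*(-14))*(-10) = ((3*0)*(-14))*(-10) = (0*(-14))*(-10) = 0*(-10) = 0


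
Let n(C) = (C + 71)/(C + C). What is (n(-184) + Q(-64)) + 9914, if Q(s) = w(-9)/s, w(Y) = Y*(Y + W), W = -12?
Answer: 14589513/1472 ≈ 9911.4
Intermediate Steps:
w(Y) = Y*(-12 + Y) (w(Y) = Y*(Y - 12) = Y*(-12 + Y))
Q(s) = 189/s (Q(s) = (-9*(-12 - 9))/s = (-9*(-21))/s = 189/s)
n(C) = (71 + C)/(2*C) (n(C) = (71 + C)/((2*C)) = (71 + C)*(1/(2*C)) = (71 + C)/(2*C))
(n(-184) + Q(-64)) + 9914 = ((1/2)*(71 - 184)/(-184) + 189/(-64)) + 9914 = ((1/2)*(-1/184)*(-113) + 189*(-1/64)) + 9914 = (113/368 - 189/64) + 9914 = -3895/1472 + 9914 = 14589513/1472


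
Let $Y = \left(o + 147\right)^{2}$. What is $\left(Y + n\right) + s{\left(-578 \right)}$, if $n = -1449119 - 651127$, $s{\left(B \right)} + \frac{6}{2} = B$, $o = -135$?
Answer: $-2100683$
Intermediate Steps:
$s{\left(B \right)} = -3 + B$
$n = -2100246$ ($n = -1449119 - 651127 = -2100246$)
$Y = 144$ ($Y = \left(-135 + 147\right)^{2} = 12^{2} = 144$)
$\left(Y + n\right) + s{\left(-578 \right)} = \left(144 - 2100246\right) - 581 = -2100102 - 581 = -2100683$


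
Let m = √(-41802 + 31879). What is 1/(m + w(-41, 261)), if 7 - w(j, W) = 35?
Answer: -28/10707 - I*√9923/10707 ≈ -0.0026151 - 0.0093037*I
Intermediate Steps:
w(j, W) = -28 (w(j, W) = 7 - 1*35 = 7 - 35 = -28)
m = I*√9923 (m = √(-9923) = I*√9923 ≈ 99.614*I)
1/(m + w(-41, 261)) = 1/(I*√9923 - 28) = 1/(-28 + I*√9923)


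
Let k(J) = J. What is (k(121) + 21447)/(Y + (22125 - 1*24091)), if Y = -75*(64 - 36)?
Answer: -10784/2033 ≈ -5.3045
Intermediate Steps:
Y = -2100 (Y = -75*28 = -2100)
(k(121) + 21447)/(Y + (22125 - 1*24091)) = (121 + 21447)/(-2100 + (22125 - 1*24091)) = 21568/(-2100 + (22125 - 24091)) = 21568/(-2100 - 1966) = 21568/(-4066) = 21568*(-1/4066) = -10784/2033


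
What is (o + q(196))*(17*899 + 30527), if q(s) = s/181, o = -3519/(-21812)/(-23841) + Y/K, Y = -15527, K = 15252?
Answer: 80243751867345/27016959389 ≈ 2970.1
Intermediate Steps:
o = -303914579/298529938 (o = -3519/(-21812)/(-23841) - 15527/15252 = -3519*(-1/21812)*(-1/23841) - 15527*1/15252 = (3519/21812)*(-1/23841) - 15527/15252 = -391/57779988 - 15527/15252 = -303914579/298529938 ≈ -1.0180)
q(s) = s/181 (q(s) = s*(1/181) = s/181)
(o + q(196))*(17*899 + 30527) = (-303914579/298529938 + (1/181)*196)*(17*899 + 30527) = (-303914579/298529938 + 196/181)*(15283 + 30527) = (3503329049/54033918778)*45810 = 80243751867345/27016959389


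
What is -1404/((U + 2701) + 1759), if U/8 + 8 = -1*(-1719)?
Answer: -27/349 ≈ -0.077364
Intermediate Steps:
U = 13688 (U = -64 + 8*(-1*(-1719)) = -64 + 8*1719 = -64 + 13752 = 13688)
-1404/((U + 2701) + 1759) = -1404/((13688 + 2701) + 1759) = -1404/(16389 + 1759) = -1404/18148 = -1404*1/18148 = -27/349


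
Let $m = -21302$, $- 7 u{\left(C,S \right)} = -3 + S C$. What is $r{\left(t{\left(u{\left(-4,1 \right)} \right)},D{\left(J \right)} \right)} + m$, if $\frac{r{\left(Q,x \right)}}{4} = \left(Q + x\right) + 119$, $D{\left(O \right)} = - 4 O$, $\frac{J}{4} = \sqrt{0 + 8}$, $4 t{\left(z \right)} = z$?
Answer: $-20825 - 128 \sqrt{2} \approx -21006.0$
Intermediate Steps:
$u{\left(C,S \right)} = \frac{3}{7} - \frac{C S}{7}$ ($u{\left(C,S \right)} = - \frac{-3 + S C}{7} = - \frac{-3 + C S}{7} = \frac{3}{7} - \frac{C S}{7}$)
$t{\left(z \right)} = \frac{z}{4}$
$J = 8 \sqrt{2}$ ($J = 4 \sqrt{0 + 8} = 4 \sqrt{8} = 4 \cdot 2 \sqrt{2} = 8 \sqrt{2} \approx 11.314$)
$r{\left(Q,x \right)} = 476 + 4 Q + 4 x$ ($r{\left(Q,x \right)} = 4 \left(\left(Q + x\right) + 119\right) = 4 \left(119 + Q + x\right) = 476 + 4 Q + 4 x$)
$r{\left(t{\left(u{\left(-4,1 \right)} \right)},D{\left(J \right)} \right)} + m = \left(476 + 4 \frac{\frac{3}{7} - \left(- \frac{4}{7}\right) 1}{4} + 4 \left(- 4 \cdot 8 \sqrt{2}\right)\right) - 21302 = \left(476 + 4 \frac{\frac{3}{7} + \frac{4}{7}}{4} + 4 \left(- 32 \sqrt{2}\right)\right) - 21302 = \left(476 + 4 \cdot \frac{1}{4} \cdot 1 - 128 \sqrt{2}\right) - 21302 = \left(476 + 4 \cdot \frac{1}{4} - 128 \sqrt{2}\right) - 21302 = \left(476 + 1 - 128 \sqrt{2}\right) - 21302 = \left(477 - 128 \sqrt{2}\right) - 21302 = -20825 - 128 \sqrt{2}$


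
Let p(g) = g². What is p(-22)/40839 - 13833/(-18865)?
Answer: 574056547/770427735 ≈ 0.74511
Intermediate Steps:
p(-22)/40839 - 13833/(-18865) = (-22)²/40839 - 13833/(-18865) = 484*(1/40839) - 13833*(-1/18865) = 484/40839 + 13833/18865 = 574056547/770427735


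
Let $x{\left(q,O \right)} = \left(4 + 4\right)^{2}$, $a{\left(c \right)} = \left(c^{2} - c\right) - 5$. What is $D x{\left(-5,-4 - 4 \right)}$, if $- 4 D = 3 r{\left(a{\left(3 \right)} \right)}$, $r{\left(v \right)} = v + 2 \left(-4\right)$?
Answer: $336$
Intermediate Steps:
$a{\left(c \right)} = -5 + c^{2} - c$
$r{\left(v \right)} = -8 + v$ ($r{\left(v \right)} = v - 8 = -8 + v$)
$x{\left(q,O \right)} = 64$ ($x{\left(q,O \right)} = 8^{2} = 64$)
$D = \frac{21}{4}$ ($D = - \frac{3 \left(-8 - \left(8 - 9\right)\right)}{4} = - \frac{3 \left(-8 - -1\right)}{4} = - \frac{3 \left(-8 + 1\right)}{4} = - \frac{3 \left(-7\right)}{4} = \left(- \frac{1}{4}\right) \left(-21\right) = \frac{21}{4} \approx 5.25$)
$D x{\left(-5,-4 - 4 \right)} = \frac{21}{4} \cdot 64 = 336$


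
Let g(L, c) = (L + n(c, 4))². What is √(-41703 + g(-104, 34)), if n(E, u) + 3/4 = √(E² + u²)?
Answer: I*√(472935 + 6704*√293)/4 ≈ 191.65*I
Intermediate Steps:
n(E, u) = -¾ + √(E² + u²)
g(L, c) = (-¾ + L + √(16 + c²))² (g(L, c) = (L + (-¾ + √(c² + 4²)))² = (L + (-¾ + √(c² + 16)))² = (L + (-¾ + √(16 + c²)))² = (-¾ + L + √(16 + c²))²)
√(-41703 + g(-104, 34)) = √(-41703 + (-3 + 4*(-104) + 4*√(16 + 34²))²/16) = √(-41703 + (-3 - 416 + 4*√(16 + 1156))²/16) = √(-41703 + (-3 - 416 + 4*√1172)²/16) = √(-41703 + (-3 - 416 + 4*(2*√293))²/16) = √(-41703 + (-3 - 416 + 8*√293)²/16) = √(-41703 + (-419 + 8*√293)²/16)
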